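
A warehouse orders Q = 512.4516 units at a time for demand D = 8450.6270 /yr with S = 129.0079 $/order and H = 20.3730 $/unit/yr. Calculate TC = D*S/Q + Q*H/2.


Ordering cost = D*S/Q = 2127.4158
Holding cost = Q*H/2 = 5220.0882
TC = 2127.4158 + 5220.0882 = 7347.5040

7347.5040 $/yr


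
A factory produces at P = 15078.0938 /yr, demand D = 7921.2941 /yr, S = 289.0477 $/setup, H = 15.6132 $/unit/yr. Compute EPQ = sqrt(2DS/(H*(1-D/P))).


1 - D/P = 1 - 0.5254 = 0.4746
H*(1-D/P) = 7.4108
2DS = 4579263.6813
EPQ = sqrt(617918.6550) = 786.0780

786.0780 units


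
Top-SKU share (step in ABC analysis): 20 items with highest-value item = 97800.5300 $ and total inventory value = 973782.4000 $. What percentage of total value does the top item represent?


Top item = 97800.5300
Total = 973782.4000
Percentage = 97800.5300 / 973782.4000 * 100 = 10.0434

10.0434%


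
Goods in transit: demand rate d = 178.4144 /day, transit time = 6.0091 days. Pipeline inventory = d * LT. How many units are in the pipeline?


Pipeline = 178.4144 * 6.0091 = 1072.1100

1072.1100 units


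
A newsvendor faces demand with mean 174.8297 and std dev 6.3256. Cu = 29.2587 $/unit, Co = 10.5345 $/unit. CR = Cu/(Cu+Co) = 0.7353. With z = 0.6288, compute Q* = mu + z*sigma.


CR = Cu/(Cu+Co) = 29.2587/(29.2587+10.5345) = 0.7353
z = 0.6288
Q* = 174.8297 + 0.6288 * 6.3256 = 178.8072

178.8072 units


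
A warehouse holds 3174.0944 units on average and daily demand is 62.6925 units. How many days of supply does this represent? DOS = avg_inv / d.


DOS = 3174.0944 / 62.6925 = 50.6296

50.6296 days


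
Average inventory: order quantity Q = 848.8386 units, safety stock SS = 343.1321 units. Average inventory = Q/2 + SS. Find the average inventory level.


Q/2 = 424.4193
Avg = 424.4193 + 343.1321 = 767.5514

767.5514 units


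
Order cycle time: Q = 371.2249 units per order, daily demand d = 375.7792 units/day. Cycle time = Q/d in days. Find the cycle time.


Cycle = 371.2249 / 375.7792 = 0.9879

0.9879 days


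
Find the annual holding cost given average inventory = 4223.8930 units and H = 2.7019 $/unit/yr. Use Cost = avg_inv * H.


Cost = 4223.8930 * 2.7019 = 11412.5365

11412.5365 $/yr


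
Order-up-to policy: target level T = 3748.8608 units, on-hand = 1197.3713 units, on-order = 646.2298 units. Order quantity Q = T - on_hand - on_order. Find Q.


Inventory position = OH + OO = 1197.3713 + 646.2298 = 1843.6011
Q = 3748.8608 - 1843.6011 = 1905.2597

1905.2597 units


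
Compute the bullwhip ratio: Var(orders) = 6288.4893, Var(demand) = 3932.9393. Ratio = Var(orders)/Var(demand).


BW = 6288.4893 / 3932.9393 = 1.5989

1.5989


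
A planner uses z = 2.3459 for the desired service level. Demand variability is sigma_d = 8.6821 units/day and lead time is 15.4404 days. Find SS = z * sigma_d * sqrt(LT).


sqrt(LT) = sqrt(15.4404) = 3.9294
SS = 2.3459 * 8.6821 * 3.9294 = 80.0320

80.0320 units


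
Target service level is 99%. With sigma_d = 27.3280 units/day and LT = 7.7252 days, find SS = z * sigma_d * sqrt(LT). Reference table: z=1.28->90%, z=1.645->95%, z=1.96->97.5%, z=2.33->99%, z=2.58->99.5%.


From the table, SL = 99% corresponds to z = 2.33
sqrt(LT) = sqrt(7.7252) = 2.7794
SS = 2.33 * 27.3280 * 2.7794 = 176.9777

176.9777 units


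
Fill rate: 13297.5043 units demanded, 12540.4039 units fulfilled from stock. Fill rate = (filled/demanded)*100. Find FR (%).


FR = 12540.4039 / 13297.5043 * 100 = 94.3064

94.3064%


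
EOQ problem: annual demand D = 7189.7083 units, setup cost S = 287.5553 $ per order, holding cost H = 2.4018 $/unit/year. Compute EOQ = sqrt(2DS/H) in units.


2*D*S = 2 * 7189.7083 * 287.5553 = 4134877.4542
2*D*S/H = 1721574.4251
EOQ = sqrt(1721574.4251) = 1312.0878

1312.0878 units


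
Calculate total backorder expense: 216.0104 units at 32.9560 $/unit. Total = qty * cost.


Total = 216.0104 * 32.9560 = 7118.8387

7118.8387 $


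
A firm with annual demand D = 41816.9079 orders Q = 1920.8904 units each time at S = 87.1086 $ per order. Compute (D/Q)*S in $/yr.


Number of orders = D/Q = 21.7695
Cost = 21.7695 * 87.1086 = 1896.3145

1896.3145 $/yr


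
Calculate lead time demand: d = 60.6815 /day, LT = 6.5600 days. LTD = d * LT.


LTD = 60.6815 * 6.5600 = 398.0706

398.0706 units


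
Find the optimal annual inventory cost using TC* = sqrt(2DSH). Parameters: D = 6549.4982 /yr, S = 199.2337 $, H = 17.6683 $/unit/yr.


2*D*S*H = 46110049.4472
TC* = sqrt(46110049.4472) = 6790.4381

6790.4381 $/yr


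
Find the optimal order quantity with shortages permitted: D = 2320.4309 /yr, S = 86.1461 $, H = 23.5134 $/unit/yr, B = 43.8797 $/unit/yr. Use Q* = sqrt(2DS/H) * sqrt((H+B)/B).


sqrt(2DS/H) = 130.3945
sqrt((H+B)/B) = 1.2393
Q* = 130.3945 * 1.2393 = 161.5977

161.5977 units


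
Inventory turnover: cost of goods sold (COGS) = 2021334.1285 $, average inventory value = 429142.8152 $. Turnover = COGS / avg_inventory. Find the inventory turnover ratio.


Turnover = 2021334.1285 / 429142.8152 = 4.7102

4.7102


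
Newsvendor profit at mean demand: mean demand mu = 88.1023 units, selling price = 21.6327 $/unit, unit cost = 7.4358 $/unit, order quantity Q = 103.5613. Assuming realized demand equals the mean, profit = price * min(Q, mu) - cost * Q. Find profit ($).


Sales at mu = min(103.5613, 88.1023) = 88.1023
Revenue = 21.6327 * 88.1023 = 1905.8906
Total cost = 7.4358 * 103.5613 = 770.0611
Profit = 1905.8906 - 770.0611 = 1135.8295

1135.8295 $


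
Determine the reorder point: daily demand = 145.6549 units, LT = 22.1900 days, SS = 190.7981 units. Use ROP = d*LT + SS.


d*LT = 145.6549 * 22.1900 = 3232.0822
ROP = 3232.0822 + 190.7981 = 3422.8803

3422.8803 units


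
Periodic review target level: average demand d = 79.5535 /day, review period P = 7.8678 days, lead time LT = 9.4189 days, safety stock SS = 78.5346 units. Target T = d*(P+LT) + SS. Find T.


P + LT = 17.2867
d*(P+LT) = 79.5535 * 17.2867 = 1375.2175
T = 1375.2175 + 78.5346 = 1453.7521

1453.7521 units


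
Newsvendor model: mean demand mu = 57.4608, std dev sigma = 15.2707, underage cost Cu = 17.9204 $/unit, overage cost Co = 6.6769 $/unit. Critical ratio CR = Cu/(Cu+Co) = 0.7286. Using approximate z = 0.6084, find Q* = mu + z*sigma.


CR = Cu/(Cu+Co) = 17.9204/(17.9204+6.6769) = 0.7286
z = 0.6084
Q* = 57.4608 + 0.6084 * 15.2707 = 66.7515

66.7515 units


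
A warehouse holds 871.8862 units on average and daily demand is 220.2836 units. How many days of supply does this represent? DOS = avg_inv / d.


DOS = 871.8862 / 220.2836 = 3.9580

3.9580 days


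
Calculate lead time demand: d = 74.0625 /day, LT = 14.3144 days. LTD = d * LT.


LTD = 74.0625 * 14.3144 = 1060.1602

1060.1602 units


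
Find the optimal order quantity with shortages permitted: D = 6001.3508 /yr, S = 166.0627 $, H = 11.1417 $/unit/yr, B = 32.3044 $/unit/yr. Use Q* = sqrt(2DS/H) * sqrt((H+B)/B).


sqrt(2DS/H) = 422.9605
sqrt((H+B)/B) = 1.1597
Q* = 422.9605 * 1.1597 = 490.5061

490.5061 units


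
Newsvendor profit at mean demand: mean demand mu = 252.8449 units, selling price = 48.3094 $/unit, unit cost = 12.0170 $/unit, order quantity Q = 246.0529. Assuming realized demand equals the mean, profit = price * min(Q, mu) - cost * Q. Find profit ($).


Sales at mu = min(246.0529, 252.8449) = 246.0529
Revenue = 48.3094 * 246.0529 = 11886.6680
Total cost = 12.0170 * 246.0529 = 2956.8177
Profit = 11886.6680 - 2956.8177 = 8929.8503

8929.8503 $


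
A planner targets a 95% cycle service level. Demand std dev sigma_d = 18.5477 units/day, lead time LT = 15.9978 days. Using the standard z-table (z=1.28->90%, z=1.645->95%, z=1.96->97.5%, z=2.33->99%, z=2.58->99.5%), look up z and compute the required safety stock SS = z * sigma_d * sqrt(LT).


From the table, SL = 95% corresponds to z = 1.645
sqrt(LT) = sqrt(15.9978) = 3.9997
SS = 1.645 * 18.5477 * 3.9997 = 122.0355

122.0355 units


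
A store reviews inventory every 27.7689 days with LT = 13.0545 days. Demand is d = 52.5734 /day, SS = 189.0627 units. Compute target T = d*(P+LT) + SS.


P + LT = 40.8234
d*(P+LT) = 52.5734 * 40.8234 = 2146.2249
T = 2146.2249 + 189.0627 = 2335.2876

2335.2876 units


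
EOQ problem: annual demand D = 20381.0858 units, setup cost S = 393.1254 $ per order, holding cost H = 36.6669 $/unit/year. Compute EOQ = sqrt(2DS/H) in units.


2*D*S = 2 * 20381.0858 * 393.1254 = 16024645.0151
2*D*S/H = 437032.9920
EOQ = sqrt(437032.9920) = 661.0847

661.0847 units


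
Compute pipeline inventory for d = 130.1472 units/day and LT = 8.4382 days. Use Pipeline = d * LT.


Pipeline = 130.1472 * 8.4382 = 1098.2081

1098.2081 units


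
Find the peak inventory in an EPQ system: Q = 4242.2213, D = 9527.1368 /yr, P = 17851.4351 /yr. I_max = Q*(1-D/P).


D/P = 0.5337
1 - D/P = 0.4663
I_max = 4242.2213 * 0.4663 = 1978.1892

1978.1892 units


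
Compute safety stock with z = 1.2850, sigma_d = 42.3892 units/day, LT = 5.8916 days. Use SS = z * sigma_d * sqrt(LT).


sqrt(LT) = sqrt(5.8916) = 2.4273
SS = 1.2850 * 42.3892 * 2.4273 = 132.2132

132.2132 units


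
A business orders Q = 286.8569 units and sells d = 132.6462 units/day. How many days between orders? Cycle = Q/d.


Cycle = 286.8569 / 132.6462 = 2.1626

2.1626 days


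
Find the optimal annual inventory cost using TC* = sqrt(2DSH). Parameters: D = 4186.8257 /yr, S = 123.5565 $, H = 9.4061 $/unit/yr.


2*D*S*H = 9731730.3328
TC* = sqrt(9731730.3328) = 3119.5721

3119.5721 $/yr


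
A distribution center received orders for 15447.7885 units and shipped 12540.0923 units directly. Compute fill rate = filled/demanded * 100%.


FR = 12540.0923 / 15447.7885 * 100 = 81.1773

81.1773%


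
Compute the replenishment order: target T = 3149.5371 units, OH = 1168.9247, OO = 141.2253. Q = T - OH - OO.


Inventory position = OH + OO = 1168.9247 + 141.2253 = 1310.1500
Q = 3149.5371 - 1310.1500 = 1839.3871

1839.3871 units


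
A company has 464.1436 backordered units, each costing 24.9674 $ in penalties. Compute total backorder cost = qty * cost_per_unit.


Total = 464.1436 * 24.9674 = 11588.4589

11588.4589 $


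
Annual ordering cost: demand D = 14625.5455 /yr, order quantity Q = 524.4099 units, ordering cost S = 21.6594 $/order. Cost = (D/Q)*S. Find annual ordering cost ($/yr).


Number of orders = D/Q = 27.8895
Cost = 27.8895 * 21.6594 = 604.0705

604.0705 $/yr


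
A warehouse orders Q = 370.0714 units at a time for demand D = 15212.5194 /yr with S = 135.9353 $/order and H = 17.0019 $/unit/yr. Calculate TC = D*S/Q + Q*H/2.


Ordering cost = D*S/Q = 5587.8903
Holding cost = Q*H/2 = 3145.9585
TC = 5587.8903 + 3145.9585 = 8733.8488

8733.8488 $/yr


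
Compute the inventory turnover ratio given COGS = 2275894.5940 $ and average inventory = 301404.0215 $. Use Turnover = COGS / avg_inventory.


Turnover = 2275894.5940 / 301404.0215 = 7.5510

7.5510


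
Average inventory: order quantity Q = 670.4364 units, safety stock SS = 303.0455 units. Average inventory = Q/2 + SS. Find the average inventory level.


Q/2 = 335.2182
Avg = 335.2182 + 303.0455 = 638.2637

638.2637 units


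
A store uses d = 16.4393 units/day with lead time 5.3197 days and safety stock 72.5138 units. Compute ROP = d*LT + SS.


d*LT = 16.4393 * 5.3197 = 87.4521
ROP = 87.4521 + 72.5138 = 159.9659

159.9659 units


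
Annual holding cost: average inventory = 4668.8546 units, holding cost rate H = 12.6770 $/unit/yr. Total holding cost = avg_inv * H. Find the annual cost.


Cost = 4668.8546 * 12.6770 = 59187.0698

59187.0698 $/yr


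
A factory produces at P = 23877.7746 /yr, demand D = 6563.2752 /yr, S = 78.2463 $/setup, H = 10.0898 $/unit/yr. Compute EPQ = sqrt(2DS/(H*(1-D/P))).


1 - D/P = 1 - 0.2749 = 0.7251
H*(1-D/P) = 7.3164
2DS = 1027104.0006
EPQ = sqrt(140383.4049) = 374.6777

374.6777 units


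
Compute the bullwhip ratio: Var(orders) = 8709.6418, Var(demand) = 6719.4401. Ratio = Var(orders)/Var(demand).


BW = 8709.6418 / 6719.4401 = 1.2962

1.2962


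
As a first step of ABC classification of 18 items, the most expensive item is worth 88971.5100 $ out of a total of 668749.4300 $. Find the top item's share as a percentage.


Top item = 88971.5100
Total = 668749.4300
Percentage = 88971.5100 / 668749.4300 * 100 = 13.3042

13.3042%


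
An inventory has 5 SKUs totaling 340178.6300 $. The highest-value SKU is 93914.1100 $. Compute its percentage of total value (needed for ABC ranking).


Top item = 93914.1100
Total = 340178.6300
Percentage = 93914.1100 / 340178.6300 * 100 = 27.6073

27.6073%


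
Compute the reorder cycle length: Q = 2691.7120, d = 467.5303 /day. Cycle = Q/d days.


Cycle = 2691.7120 / 467.5303 = 5.7573

5.7573 days


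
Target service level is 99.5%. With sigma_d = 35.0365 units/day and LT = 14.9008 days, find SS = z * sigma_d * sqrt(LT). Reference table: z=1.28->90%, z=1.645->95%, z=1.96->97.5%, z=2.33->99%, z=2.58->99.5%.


From the table, SL = 99.5% corresponds to z = 2.58
sqrt(LT) = sqrt(14.9008) = 3.8602
SS = 2.58 * 35.0365 * 3.8602 = 348.9355

348.9355 units


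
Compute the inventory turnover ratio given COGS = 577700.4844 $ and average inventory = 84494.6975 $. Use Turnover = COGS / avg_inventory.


Turnover = 577700.4844 / 84494.6975 = 6.8371

6.8371


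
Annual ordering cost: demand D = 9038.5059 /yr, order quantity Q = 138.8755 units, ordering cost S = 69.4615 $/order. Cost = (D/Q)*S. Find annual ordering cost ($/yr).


Number of orders = D/Q = 65.0835
Cost = 65.0835 * 69.4615 = 4520.7987

4520.7987 $/yr


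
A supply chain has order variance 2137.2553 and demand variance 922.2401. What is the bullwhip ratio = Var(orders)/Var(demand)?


BW = 2137.2553 / 922.2401 = 2.3175

2.3175


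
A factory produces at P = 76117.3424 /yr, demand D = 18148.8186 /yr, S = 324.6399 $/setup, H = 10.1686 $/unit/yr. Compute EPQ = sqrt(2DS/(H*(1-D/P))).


1 - D/P = 1 - 0.2384 = 0.7616
H*(1-D/P) = 7.7441
2DS = 11783661.3108
EPQ = sqrt(1521634.9091) = 1233.5457

1233.5457 units


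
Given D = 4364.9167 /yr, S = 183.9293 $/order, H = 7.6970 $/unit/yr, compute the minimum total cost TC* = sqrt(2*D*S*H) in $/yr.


2*D*S*H = 12358858.5107
TC* = sqrt(12358858.5107) = 3515.5168

3515.5168 $/yr


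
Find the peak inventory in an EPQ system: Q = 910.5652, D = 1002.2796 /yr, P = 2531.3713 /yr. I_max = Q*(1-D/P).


D/P = 0.3959
1 - D/P = 0.6041
I_max = 910.5652 * 0.6041 = 550.0330

550.0330 units


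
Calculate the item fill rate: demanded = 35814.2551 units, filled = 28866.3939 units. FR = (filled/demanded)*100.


FR = 28866.3939 / 35814.2551 * 100 = 80.6003

80.6003%


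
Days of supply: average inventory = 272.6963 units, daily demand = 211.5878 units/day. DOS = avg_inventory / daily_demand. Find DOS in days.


DOS = 272.6963 / 211.5878 = 1.2888

1.2888 days


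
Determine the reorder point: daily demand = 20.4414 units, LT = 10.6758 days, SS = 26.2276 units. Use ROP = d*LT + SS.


d*LT = 20.4414 * 10.6758 = 218.2283
ROP = 218.2283 + 26.2276 = 244.4559

244.4559 units


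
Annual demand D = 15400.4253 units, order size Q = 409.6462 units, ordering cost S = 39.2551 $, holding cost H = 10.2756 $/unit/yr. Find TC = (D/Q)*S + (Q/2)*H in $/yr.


Ordering cost = D*S/Q = 1475.7741
Holding cost = Q*H/2 = 2104.6802
TC = 1475.7741 + 2104.6802 = 3580.4543

3580.4543 $/yr


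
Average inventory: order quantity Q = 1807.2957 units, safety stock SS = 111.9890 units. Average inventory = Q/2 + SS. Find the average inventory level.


Q/2 = 903.6478
Avg = 903.6478 + 111.9890 = 1015.6368

1015.6368 units


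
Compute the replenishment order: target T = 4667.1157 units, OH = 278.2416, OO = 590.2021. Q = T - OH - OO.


Inventory position = OH + OO = 278.2416 + 590.2021 = 868.4437
Q = 4667.1157 - 868.4437 = 3798.6720

3798.6720 units


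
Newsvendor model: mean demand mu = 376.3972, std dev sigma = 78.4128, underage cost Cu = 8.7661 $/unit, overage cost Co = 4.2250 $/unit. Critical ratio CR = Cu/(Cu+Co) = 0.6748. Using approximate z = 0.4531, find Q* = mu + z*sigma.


CR = Cu/(Cu+Co) = 8.7661/(8.7661+4.2250) = 0.6748
z = 0.4531
Q* = 376.3972 + 0.4531 * 78.4128 = 411.9260

411.9260 units


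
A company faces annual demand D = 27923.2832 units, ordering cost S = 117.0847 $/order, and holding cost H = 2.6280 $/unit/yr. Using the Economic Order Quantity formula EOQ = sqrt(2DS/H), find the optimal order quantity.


2*D*S = 2 * 27923.2832 * 117.0847 = 6538778.4730
2*D*S/H = 2488119.6625
EOQ = sqrt(2488119.6625) = 1577.3775

1577.3775 units


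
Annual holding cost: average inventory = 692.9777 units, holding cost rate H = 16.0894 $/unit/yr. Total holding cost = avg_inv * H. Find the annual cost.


Cost = 692.9777 * 16.0894 = 11149.5954

11149.5954 $/yr


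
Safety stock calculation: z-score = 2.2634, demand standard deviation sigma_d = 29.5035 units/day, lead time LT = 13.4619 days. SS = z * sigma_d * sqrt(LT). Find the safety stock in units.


sqrt(LT) = sqrt(13.4619) = 3.6690
SS = 2.2634 * 29.5035 * 3.6690 = 245.0124

245.0124 units


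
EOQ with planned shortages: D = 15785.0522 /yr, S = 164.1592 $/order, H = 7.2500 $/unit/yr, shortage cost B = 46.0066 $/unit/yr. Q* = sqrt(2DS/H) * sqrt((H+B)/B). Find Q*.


sqrt(2DS/H) = 845.4767
sqrt((H+B)/B) = 1.0759
Q* = 845.4767 * 1.0759 = 909.6583

909.6583 units


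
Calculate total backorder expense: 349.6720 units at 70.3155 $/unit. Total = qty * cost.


Total = 349.6720 * 70.3155 = 24587.3615

24587.3615 $


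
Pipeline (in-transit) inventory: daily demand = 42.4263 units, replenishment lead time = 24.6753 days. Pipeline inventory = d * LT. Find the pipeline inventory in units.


Pipeline = 42.4263 * 24.6753 = 1046.8817

1046.8817 units


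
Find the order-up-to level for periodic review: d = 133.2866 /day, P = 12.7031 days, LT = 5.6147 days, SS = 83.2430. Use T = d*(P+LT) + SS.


P + LT = 18.3178
d*(P+LT) = 133.2866 * 18.3178 = 2441.5173
T = 2441.5173 + 83.2430 = 2524.7603

2524.7603 units


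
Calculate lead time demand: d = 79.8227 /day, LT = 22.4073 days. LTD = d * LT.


LTD = 79.8227 * 22.4073 = 1788.6112

1788.6112 units


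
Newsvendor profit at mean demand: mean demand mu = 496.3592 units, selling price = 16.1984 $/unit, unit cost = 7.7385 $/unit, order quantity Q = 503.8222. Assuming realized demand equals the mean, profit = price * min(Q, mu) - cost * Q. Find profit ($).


Sales at mu = min(503.8222, 496.3592) = 496.3592
Revenue = 16.1984 * 496.3592 = 8040.2249
Total cost = 7.7385 * 503.8222 = 3898.8281
Profit = 8040.2249 - 3898.8281 = 4141.3968

4141.3968 $


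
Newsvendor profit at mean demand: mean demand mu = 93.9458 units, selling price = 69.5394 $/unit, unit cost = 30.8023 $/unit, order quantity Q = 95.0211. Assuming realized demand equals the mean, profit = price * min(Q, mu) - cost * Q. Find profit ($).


Sales at mu = min(95.0211, 93.9458) = 93.9458
Revenue = 69.5394 * 93.9458 = 6532.9346
Total cost = 30.8023 * 95.0211 = 2926.8684
Profit = 6532.9346 - 2926.8684 = 3606.0661

3606.0661 $


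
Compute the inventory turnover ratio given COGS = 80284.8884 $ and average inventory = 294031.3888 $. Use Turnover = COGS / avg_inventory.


Turnover = 80284.8884 / 294031.3888 = 0.2730

0.2730


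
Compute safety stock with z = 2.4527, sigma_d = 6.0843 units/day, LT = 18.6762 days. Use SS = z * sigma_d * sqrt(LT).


sqrt(LT) = sqrt(18.6762) = 4.3216
SS = 2.4527 * 6.0843 * 4.3216 = 64.4910

64.4910 units


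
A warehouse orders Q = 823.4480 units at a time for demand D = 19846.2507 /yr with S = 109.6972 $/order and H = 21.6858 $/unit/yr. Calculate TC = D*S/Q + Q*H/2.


Ordering cost = D*S/Q = 2643.8562
Holding cost = Q*H/2 = 8928.5643
TC = 2643.8562 + 8928.5643 = 11572.4206

11572.4206 $/yr


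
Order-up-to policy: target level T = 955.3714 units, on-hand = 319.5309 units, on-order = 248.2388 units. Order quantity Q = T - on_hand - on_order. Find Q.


Inventory position = OH + OO = 319.5309 + 248.2388 = 567.7697
Q = 955.3714 - 567.7697 = 387.6017

387.6017 units


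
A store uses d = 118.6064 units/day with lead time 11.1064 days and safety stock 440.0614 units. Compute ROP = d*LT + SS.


d*LT = 118.6064 * 11.1064 = 1317.2901
ROP = 1317.2901 + 440.0614 = 1757.3515

1757.3515 units


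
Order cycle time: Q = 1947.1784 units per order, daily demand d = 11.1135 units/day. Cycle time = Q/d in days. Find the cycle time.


Cycle = 1947.1784 / 11.1135 = 175.2084

175.2084 days


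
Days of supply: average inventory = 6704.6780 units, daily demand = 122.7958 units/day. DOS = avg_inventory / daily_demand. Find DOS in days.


DOS = 6704.6780 / 122.7958 = 54.6002

54.6002 days


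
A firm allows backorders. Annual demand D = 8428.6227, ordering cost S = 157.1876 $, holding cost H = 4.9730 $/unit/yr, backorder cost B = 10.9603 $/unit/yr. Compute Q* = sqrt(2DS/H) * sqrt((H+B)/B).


sqrt(2DS/H) = 729.9502
sqrt((H+B)/B) = 1.2057
Q* = 729.9502 * 1.2057 = 880.1058

880.1058 units


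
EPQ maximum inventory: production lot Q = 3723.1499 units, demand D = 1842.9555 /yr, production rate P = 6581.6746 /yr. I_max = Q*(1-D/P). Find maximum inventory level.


D/P = 0.2800
1 - D/P = 0.7200
I_max = 3723.1499 * 0.7200 = 2680.6189

2680.6189 units


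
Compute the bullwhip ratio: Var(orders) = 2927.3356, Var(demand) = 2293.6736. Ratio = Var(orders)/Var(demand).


BW = 2927.3356 / 2293.6736 = 1.2763

1.2763


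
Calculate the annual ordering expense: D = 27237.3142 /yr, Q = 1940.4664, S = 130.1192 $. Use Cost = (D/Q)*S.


Number of orders = D/Q = 14.0365
Cost = 14.0365 * 130.1192 = 1826.4153

1826.4153 $/yr


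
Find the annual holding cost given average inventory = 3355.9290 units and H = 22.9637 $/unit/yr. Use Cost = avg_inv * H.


Cost = 3355.9290 * 22.9637 = 77064.5468

77064.5468 $/yr


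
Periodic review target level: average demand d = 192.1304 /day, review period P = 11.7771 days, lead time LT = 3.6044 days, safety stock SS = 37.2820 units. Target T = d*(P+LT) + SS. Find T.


P + LT = 15.3815
d*(P+LT) = 192.1304 * 15.3815 = 2955.2537
T = 2955.2537 + 37.2820 = 2992.5357

2992.5357 units


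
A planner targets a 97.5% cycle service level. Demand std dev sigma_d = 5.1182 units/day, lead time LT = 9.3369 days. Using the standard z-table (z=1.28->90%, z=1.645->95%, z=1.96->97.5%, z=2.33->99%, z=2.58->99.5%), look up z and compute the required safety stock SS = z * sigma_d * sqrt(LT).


From the table, SL = 97.5% corresponds to z = 1.96
sqrt(LT) = sqrt(9.3369) = 3.0556
SS = 1.96 * 5.1182 * 3.0556 = 30.6531

30.6531 units


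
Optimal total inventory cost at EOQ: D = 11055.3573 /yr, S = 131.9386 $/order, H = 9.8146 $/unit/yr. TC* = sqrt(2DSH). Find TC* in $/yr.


2*D*S*H = 28631707.8956
TC* = sqrt(28631707.8956) = 5350.8605

5350.8605 $/yr


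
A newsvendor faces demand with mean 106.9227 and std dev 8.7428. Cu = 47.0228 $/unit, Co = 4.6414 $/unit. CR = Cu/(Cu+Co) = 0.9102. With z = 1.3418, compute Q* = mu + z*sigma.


CR = Cu/(Cu+Co) = 47.0228/(47.0228+4.6414) = 0.9102
z = 1.3418
Q* = 106.9227 + 1.3418 * 8.7428 = 118.6538

118.6538 units


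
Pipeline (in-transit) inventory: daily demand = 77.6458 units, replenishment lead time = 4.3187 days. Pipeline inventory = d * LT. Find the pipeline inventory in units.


Pipeline = 77.6458 * 4.3187 = 335.3289

335.3289 units


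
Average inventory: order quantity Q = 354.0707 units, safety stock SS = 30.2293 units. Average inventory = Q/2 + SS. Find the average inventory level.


Q/2 = 177.0353
Avg = 177.0353 + 30.2293 = 207.2646

207.2646 units


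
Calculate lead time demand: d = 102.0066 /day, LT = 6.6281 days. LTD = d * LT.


LTD = 102.0066 * 6.6281 = 676.1099

676.1099 units


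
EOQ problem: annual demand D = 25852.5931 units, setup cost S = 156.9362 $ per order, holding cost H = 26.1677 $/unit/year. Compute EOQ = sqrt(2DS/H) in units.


2*D*S = 2 * 25852.5931 * 156.9362 = 8114415.4425
2*D*S/H = 310092.8031
EOQ = sqrt(310092.8031) = 556.8598

556.8598 units


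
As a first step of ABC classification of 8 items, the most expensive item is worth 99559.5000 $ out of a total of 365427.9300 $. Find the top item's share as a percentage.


Top item = 99559.5000
Total = 365427.9300
Percentage = 99559.5000 / 365427.9300 * 100 = 27.2446

27.2446%


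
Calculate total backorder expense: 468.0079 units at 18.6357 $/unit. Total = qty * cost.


Total = 468.0079 * 18.6357 = 8721.6548

8721.6548 $


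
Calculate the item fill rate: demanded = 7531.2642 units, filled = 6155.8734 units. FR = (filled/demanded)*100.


FR = 6155.8734 / 7531.2642 * 100 = 81.7376

81.7376%


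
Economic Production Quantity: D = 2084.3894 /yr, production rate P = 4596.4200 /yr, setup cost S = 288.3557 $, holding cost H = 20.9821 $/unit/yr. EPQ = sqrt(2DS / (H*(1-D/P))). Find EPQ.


1 - D/P = 1 - 0.4535 = 0.5465
H*(1-D/P) = 11.4671
2DS = 1202091.1290
EPQ = sqrt(104829.4289) = 323.7737

323.7737 units


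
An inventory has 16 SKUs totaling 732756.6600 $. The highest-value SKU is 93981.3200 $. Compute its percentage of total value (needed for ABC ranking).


Top item = 93981.3200
Total = 732756.6600
Percentage = 93981.3200 / 732756.6600 * 100 = 12.8257

12.8257%


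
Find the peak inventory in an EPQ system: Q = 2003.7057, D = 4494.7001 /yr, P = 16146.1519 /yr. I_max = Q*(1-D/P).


D/P = 0.2784
1 - D/P = 0.7216
I_max = 2003.7057 * 0.7216 = 1445.9223

1445.9223 units


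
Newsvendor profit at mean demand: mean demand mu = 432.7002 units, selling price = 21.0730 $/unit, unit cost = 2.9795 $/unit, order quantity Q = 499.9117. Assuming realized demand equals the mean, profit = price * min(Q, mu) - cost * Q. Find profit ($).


Sales at mu = min(499.9117, 432.7002) = 432.7002
Revenue = 21.0730 * 432.7002 = 9118.2913
Total cost = 2.9795 * 499.9117 = 1489.4869
Profit = 9118.2913 - 1489.4869 = 7628.8044

7628.8044 $


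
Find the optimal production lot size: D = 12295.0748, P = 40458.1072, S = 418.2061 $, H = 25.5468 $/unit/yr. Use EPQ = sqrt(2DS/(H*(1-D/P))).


1 - D/P = 1 - 0.3039 = 0.6961
H*(1-D/P) = 17.7832
2DS = 10283750.5626
EPQ = sqrt(578283.9942) = 760.4499

760.4499 units


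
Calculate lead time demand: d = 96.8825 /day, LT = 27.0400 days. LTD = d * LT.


LTD = 96.8825 * 27.0400 = 2619.7028

2619.7028 units


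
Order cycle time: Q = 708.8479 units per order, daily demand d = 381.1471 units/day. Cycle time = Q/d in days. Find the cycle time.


Cycle = 708.8479 / 381.1471 = 1.8598

1.8598 days


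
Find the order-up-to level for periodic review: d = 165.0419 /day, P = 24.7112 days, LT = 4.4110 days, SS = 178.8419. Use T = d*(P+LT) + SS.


P + LT = 29.1222
d*(P+LT) = 165.0419 * 29.1222 = 4806.3832
T = 4806.3832 + 178.8419 = 4985.2251

4985.2251 units


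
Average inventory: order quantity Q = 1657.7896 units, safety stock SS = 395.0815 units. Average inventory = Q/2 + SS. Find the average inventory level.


Q/2 = 828.8948
Avg = 828.8948 + 395.0815 = 1223.9763

1223.9763 units


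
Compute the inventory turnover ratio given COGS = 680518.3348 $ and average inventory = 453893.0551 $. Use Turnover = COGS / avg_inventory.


Turnover = 680518.3348 / 453893.0551 = 1.4993

1.4993


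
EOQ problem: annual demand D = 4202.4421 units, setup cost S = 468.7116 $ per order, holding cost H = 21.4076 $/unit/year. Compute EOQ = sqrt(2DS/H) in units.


2*D*S = 2 * 4202.4421 * 468.7116 = 3939466.7212
2*D*S/H = 184021.8764
EOQ = sqrt(184021.8764) = 428.9777

428.9777 units


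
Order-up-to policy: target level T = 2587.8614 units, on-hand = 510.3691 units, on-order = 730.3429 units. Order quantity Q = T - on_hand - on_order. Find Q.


Inventory position = OH + OO = 510.3691 + 730.3429 = 1240.7120
Q = 2587.8614 - 1240.7120 = 1347.1494

1347.1494 units


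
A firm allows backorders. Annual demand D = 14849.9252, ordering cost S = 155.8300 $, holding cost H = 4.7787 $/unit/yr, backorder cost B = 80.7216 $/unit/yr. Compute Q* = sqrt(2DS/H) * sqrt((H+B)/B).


sqrt(2DS/H) = 984.1194
sqrt((H+B)/B) = 1.0292
Q* = 984.1194 * 1.0292 = 1012.8304

1012.8304 units


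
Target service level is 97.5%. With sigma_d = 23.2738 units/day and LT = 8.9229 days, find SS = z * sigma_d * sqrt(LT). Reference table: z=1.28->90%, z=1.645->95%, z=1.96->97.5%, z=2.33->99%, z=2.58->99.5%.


From the table, SL = 97.5% corresponds to z = 1.96
sqrt(LT) = sqrt(8.9229) = 2.9871
SS = 1.96 * 23.2738 * 2.9871 = 136.2625

136.2625 units


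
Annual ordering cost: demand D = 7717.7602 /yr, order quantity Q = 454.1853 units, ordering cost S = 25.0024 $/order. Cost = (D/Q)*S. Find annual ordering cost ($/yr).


Number of orders = D/Q = 16.9925
Cost = 16.9925 * 25.0024 = 424.8542

424.8542 $/yr


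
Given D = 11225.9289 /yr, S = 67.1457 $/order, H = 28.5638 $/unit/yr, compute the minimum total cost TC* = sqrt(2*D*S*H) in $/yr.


2*D*S*H = 43061234.1022
TC* = sqrt(43061234.1022) = 6562.1059

6562.1059 $/yr


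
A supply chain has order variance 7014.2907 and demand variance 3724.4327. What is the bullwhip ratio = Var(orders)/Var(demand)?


BW = 7014.2907 / 3724.4327 = 1.8833

1.8833


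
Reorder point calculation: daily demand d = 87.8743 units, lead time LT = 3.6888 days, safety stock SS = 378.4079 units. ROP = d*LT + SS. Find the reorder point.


d*LT = 87.8743 * 3.6888 = 324.1507
ROP = 324.1507 + 378.4079 = 702.5586

702.5586 units


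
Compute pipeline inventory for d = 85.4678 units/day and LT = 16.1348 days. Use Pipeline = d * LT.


Pipeline = 85.4678 * 16.1348 = 1379.0059

1379.0059 units


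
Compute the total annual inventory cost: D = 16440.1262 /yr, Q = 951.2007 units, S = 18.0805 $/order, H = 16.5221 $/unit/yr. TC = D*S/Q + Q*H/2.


Ordering cost = D*S/Q = 312.4953
Holding cost = Q*H/2 = 7857.9165
TC = 312.4953 + 7857.9165 = 8170.4118

8170.4118 $/yr


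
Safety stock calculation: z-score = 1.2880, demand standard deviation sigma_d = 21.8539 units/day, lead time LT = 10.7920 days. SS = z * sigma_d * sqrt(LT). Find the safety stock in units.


sqrt(LT) = sqrt(10.7920) = 3.2851
SS = 1.2880 * 21.8539 * 3.2851 = 92.4689

92.4689 units


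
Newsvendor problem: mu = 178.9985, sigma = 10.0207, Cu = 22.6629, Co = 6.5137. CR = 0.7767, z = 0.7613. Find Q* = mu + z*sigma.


CR = Cu/(Cu+Co) = 22.6629/(22.6629+6.5137) = 0.7767
z = 0.7613
Q* = 178.9985 + 0.7613 * 10.0207 = 186.6273

186.6273 units


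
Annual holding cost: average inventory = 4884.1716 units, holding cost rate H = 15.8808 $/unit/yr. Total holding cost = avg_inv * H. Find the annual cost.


Cost = 4884.1716 * 15.8808 = 77564.5523

77564.5523 $/yr


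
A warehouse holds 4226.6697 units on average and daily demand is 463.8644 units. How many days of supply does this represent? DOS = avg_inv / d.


DOS = 4226.6697 / 463.8644 = 9.1119

9.1119 days


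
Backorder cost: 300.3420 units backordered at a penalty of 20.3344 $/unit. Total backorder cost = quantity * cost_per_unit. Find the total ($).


Total = 300.3420 * 20.3344 = 6107.2744

6107.2744 $


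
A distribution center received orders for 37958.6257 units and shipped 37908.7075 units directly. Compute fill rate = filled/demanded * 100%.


FR = 37908.7075 / 37958.6257 * 100 = 99.8685

99.8685%


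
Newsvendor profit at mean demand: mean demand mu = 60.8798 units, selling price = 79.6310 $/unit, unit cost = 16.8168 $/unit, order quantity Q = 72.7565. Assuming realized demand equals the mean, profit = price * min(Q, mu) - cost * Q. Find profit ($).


Sales at mu = min(72.7565, 60.8798) = 60.8798
Revenue = 79.6310 * 60.8798 = 4847.9194
Total cost = 16.8168 * 72.7565 = 1223.5315
Profit = 4847.9194 - 1223.5315 = 3624.3878

3624.3878 $


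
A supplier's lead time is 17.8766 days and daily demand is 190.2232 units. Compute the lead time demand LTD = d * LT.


LTD = 190.2232 * 17.8766 = 3400.5441

3400.5441 units


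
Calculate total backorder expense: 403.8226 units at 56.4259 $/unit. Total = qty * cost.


Total = 403.8226 * 56.4259 = 22786.0536

22786.0536 $


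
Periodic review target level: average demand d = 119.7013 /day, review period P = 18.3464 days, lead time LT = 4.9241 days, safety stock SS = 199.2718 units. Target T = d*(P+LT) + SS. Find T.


P + LT = 23.2705
d*(P+LT) = 119.7013 * 23.2705 = 2785.5091
T = 2785.5091 + 199.2718 = 2984.7809

2984.7809 units


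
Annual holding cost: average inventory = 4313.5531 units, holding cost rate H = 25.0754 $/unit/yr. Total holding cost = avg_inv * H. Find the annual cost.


Cost = 4313.5531 * 25.0754 = 108164.0694

108164.0694 $/yr


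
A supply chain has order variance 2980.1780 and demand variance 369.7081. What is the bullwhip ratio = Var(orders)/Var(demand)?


BW = 2980.1780 / 369.7081 = 8.0609

8.0609


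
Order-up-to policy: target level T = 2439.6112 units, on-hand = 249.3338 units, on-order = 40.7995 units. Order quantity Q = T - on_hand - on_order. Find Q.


Inventory position = OH + OO = 249.3338 + 40.7995 = 290.1333
Q = 2439.6112 - 290.1333 = 2149.4779

2149.4779 units


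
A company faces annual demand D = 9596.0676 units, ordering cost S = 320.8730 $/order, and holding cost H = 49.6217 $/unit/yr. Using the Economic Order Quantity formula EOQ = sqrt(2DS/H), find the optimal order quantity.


2*D*S = 2 * 9596.0676 * 320.8730 = 6158237.9980
2*D*S/H = 124103.7288
EOQ = sqrt(124103.7288) = 352.2836

352.2836 units


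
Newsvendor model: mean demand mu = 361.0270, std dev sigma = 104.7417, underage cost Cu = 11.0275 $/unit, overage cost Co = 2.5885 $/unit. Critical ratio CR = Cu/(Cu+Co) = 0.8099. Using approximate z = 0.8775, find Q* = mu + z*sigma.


CR = Cu/(Cu+Co) = 11.0275/(11.0275+2.5885) = 0.8099
z = 0.8775
Q* = 361.0270 + 0.8775 * 104.7417 = 452.9378

452.9378 units


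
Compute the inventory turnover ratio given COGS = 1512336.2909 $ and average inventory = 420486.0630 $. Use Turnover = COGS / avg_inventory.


Turnover = 1512336.2909 / 420486.0630 = 3.5966

3.5966


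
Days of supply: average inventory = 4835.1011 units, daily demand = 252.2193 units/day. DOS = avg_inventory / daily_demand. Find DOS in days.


DOS = 4835.1011 / 252.2193 = 19.1702

19.1702 days


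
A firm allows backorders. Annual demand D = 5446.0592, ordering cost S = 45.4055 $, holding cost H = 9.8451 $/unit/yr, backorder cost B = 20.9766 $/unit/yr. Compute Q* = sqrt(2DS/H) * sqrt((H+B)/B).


sqrt(2DS/H) = 224.1302
sqrt((H+B)/B) = 1.2122
Q* = 224.1302 * 1.2122 = 271.6821

271.6821 units


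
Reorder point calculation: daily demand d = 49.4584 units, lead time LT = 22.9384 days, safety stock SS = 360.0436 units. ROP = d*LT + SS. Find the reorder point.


d*LT = 49.4584 * 22.9384 = 1134.4966
ROP = 1134.4966 + 360.0436 = 1494.5402

1494.5402 units


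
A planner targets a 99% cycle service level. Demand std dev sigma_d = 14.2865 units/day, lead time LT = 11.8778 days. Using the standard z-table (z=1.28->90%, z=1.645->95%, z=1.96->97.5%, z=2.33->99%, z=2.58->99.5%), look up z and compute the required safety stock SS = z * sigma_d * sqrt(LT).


From the table, SL = 99% corresponds to z = 2.33
sqrt(LT) = sqrt(11.8778) = 3.4464
SS = 2.33 * 14.2865 * 3.4464 = 114.7228

114.7228 units


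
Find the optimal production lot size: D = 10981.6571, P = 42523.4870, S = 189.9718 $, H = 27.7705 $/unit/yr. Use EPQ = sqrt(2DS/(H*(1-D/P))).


1 - D/P = 1 - 0.2582 = 0.7418
H*(1-D/P) = 20.5988
2DS = 4172410.3325
EPQ = sqrt(202556.0867) = 450.0623

450.0623 units


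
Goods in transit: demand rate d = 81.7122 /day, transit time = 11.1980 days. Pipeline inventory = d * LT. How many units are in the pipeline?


Pipeline = 81.7122 * 11.1980 = 915.0132

915.0132 units


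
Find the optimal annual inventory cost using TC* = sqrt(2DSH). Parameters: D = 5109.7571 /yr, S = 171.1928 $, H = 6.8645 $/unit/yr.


2*D*S*H = 12009492.5213
TC* = sqrt(12009492.5213) = 3465.4715

3465.4715 $/yr


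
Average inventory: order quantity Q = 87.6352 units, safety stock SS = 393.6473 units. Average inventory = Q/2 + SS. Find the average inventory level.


Q/2 = 43.8176
Avg = 43.8176 + 393.6473 = 437.4649

437.4649 units


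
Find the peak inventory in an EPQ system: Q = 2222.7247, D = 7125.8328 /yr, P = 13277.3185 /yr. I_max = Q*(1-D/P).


D/P = 0.5367
1 - D/P = 0.4633
I_max = 2222.7247 * 0.4633 = 1029.8058

1029.8058 units


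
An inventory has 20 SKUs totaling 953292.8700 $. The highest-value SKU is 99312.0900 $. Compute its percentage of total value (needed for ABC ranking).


Top item = 99312.0900
Total = 953292.8700
Percentage = 99312.0900 / 953292.8700 * 100 = 10.4178

10.4178%


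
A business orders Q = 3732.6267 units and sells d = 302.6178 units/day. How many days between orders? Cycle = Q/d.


Cycle = 3732.6267 / 302.6178 = 12.3345

12.3345 days


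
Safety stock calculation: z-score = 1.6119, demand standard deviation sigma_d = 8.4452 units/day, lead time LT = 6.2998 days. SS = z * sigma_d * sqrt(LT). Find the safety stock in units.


sqrt(LT) = sqrt(6.2998) = 2.5099
SS = 1.6119 * 8.4452 * 2.5099 = 34.1674

34.1674 units


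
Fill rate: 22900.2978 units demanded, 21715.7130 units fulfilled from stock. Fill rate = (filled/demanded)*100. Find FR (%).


FR = 21715.7130 / 22900.2978 * 100 = 94.8272

94.8272%


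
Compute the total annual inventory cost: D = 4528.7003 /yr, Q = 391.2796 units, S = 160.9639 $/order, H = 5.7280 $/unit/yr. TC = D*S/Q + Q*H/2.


Ordering cost = D*S/Q = 1863.0086
Holding cost = Q*H/2 = 1120.6248
TC = 1863.0086 + 1120.6248 = 2983.6334

2983.6334 $/yr


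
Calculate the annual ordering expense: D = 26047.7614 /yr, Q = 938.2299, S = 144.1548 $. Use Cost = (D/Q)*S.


Number of orders = D/Q = 27.7627
Cost = 27.7627 * 144.1548 = 4002.1213

4002.1213 $/yr


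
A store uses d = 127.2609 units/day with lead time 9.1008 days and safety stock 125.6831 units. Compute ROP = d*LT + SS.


d*LT = 127.2609 * 9.1008 = 1158.1760
ROP = 1158.1760 + 125.6831 = 1283.8591

1283.8591 units


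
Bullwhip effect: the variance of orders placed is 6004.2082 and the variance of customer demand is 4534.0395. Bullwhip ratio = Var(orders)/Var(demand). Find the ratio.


BW = 6004.2082 / 4534.0395 = 1.3243

1.3243


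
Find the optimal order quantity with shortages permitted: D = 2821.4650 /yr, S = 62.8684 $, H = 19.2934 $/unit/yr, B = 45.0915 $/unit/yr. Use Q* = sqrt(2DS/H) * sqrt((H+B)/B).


sqrt(2DS/H) = 135.6014
sqrt((H+B)/B) = 1.1949
Q* = 135.6014 * 1.1949 = 162.0350

162.0350 units


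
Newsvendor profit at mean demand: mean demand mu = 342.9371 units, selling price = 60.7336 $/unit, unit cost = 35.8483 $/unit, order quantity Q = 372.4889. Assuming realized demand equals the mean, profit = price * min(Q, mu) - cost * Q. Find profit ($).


Sales at mu = min(372.4889, 342.9371) = 342.9371
Revenue = 60.7336 * 342.9371 = 20827.8047
Total cost = 35.8483 * 372.4889 = 13353.0938
Profit = 20827.8047 - 13353.0938 = 7474.7108

7474.7108 $


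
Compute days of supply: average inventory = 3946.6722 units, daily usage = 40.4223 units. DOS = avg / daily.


DOS = 3946.6722 / 40.4223 = 97.6360

97.6360 days


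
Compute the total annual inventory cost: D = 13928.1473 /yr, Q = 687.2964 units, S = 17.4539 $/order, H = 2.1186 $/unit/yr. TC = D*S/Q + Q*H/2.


Ordering cost = D*S/Q = 353.7055
Holding cost = Q*H/2 = 728.0531
TC = 353.7055 + 728.0531 = 1081.7585

1081.7585 $/yr


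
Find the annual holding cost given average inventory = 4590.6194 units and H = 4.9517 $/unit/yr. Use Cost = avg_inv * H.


Cost = 4590.6194 * 4.9517 = 22731.3701

22731.3701 $/yr


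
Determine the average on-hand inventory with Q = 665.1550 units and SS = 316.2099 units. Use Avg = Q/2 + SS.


Q/2 = 332.5775
Avg = 332.5775 + 316.2099 = 648.7874

648.7874 units
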